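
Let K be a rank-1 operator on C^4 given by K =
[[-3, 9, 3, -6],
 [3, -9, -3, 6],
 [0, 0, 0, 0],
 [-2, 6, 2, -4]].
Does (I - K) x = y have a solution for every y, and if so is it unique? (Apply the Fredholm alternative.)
(I - K) is invertible (det(I - K) = 17 ≠ 0), so for every y in C^4 the equation (I - K) x = y has a unique solution.

K has rank 1, so it is an outer product K = u v^T: every row of K is a multiple of one row vector. Reading off the entries, u = (-3, 3, 0, -2) and v = (1, -3, -1, 2) (row i of K equals u_i·v^T). A rank-one matrix u v^T satisfies K u = u (v·u) and kills the (3)-dimensional subspace v^⊥, so its characteristic polynomial is lambda^3 (lambda - v·u) with v·u = tr K = -16. Hence the eigenvalues of I - K are 1 (multiplicity 3) and 1 - (-16) = 17, so det(I - K) = 17. (Direct check: I - K =
[[4, -9, -3, 6],
 [-3, 10, 3, -6],
 [0, 0, 1, 0],
 [2, -6, -2, 5]]
has determinant 17.) The finite-dimensional Fredholm alternative says: either (I - K) is invertible, or ker(I - K) ≠ {0} and then range(I - K) = ker((I - K)^*)^⊥, with dim ker(I - K) = dim ker((I - K)^*). Since det(I - K) ≠ 0, 1 is not an eigenvalue of K and ker(I - K) = {0}, so we are in the first case: for every y there is a unique x = (I - K)^(-1) y. Explicitly, by the Sherman–Morrison formula, (I - u v^T)^(-1) = I + u v^T/(1 - v·u), i.e. (I - K)^(-1) = I + K/(17).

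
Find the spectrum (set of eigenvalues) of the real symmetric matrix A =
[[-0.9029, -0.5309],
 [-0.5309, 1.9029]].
sigma(A) ≈ {-1, 2}

A is real symmetric, so its spectrum consists of real eigenvalues. Expanding the characteristic polynomial of the displayed matrix gives
  det(λ I - A) = p(λ) = λ^2 + (-1)λ + (-2).
Solving p(λ) = 0 yields eigenvalues ≈ -1, 2. (A is shown rounded to 4 decimals, so these recover the underlying integer eigenvalues to within that precision.)
Verification: the trace of A = 1 equals the sum of eigenvalues 1, and det(A) ≈ -2.0000 matches the eigenvalue product -2.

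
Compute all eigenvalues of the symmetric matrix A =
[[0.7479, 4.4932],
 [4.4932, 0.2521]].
sigma(A) ≈ {-4, 5}

A is real symmetric, so its spectrum consists of real eigenvalues. Expanding the characteristic polynomial of the displayed matrix gives
  det(λ I - A) = p(λ) = λ^2 + (-1)λ + (-20).
Solving p(λ) = 0 yields eigenvalues ≈ -4, 5. (A is shown rounded to 4 decimals, so these recover the underlying integer eigenvalues to within that precision.)
Verification: the trace of A = 1 equals the sum of eigenvalues 1, and det(A) ≈ -20.0003 matches the eigenvalue product -20.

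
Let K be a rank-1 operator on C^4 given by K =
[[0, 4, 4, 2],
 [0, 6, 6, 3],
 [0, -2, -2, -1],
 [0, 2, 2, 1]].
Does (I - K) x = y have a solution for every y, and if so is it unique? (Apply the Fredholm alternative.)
(I - K) is invertible (det(I - K) = -4 ≠ 0), so for every y in C^4 the equation (I - K) x = y has a unique solution.

K has rank 1, so it is an outer product K = u v^T: every row of K is a multiple of one row vector. Reading off the entries, u = (2, 3, -1, 1) and v = (0, 2, 2, 1) (row i of K equals u_i·v^T). A rank-one matrix u v^T satisfies K u = u (v·u) and kills the (3)-dimensional subspace v^⊥, so its characteristic polynomial is lambda^3 (lambda - v·u) with v·u = tr K = 5. Hence the eigenvalues of I - K are 1 (multiplicity 3) and 1 - (5) = -4, so det(I - K) = -4. (Direct check: I - K =
[[1, -4, -4, -2],
 [0, -5, -6, -3],
 [0, 2, 3, 1],
 [0, -2, -2, 0]]
has determinant -4.) The finite-dimensional Fredholm alternative says: either (I - K) is invertible, or ker(I - K) ≠ {0} and then range(I - K) = ker((I - K)^*)^⊥, with dim ker(I - K) = dim ker((I - K)^*). Since det(I - K) ≠ 0, 1 is not an eigenvalue of K and ker(I - K) = {0}, so we are in the first case: for every y there is a unique x = (I - K)^(-1) y. Explicitly, by the Sherman–Morrison formula, (I - u v^T)^(-1) = I + u v^T/(1 - v·u), i.e. (I - K)^(-1) = I + K/(-4).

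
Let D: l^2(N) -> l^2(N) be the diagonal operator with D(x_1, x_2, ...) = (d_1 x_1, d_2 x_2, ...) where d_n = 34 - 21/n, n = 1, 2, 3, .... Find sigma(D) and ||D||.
sigma(D) = {34 - 21/n : n ≥ 1} ∪ {34}; ||D|| = 34

A bounded diagonal operator on l^2 with diagonal entries d_n has spectrum equal to the closure of {d_n : n ≥ 1}: every d_n is an eigenvalue (with eigenvector e_n), so {d_n} ⊂ sigma(D); the spectrum is closed, so its closure is too; and for lambda not in the closure, (D - lambda I) has bounded inverse (the diagonal entries 1/(d_n - lambda) are bounded). For our sequence d_n = 34 - 21/n, n = 1, 2, 3, ...:
  - {d_n} = {34 - 21/n : n ≥ 1}; the only limit point is 34
  - closure = {34 - 21/n : n ≥ 1} ∪ {34}
For the norm: a diagonal operator has ||D|| = sup_n |d_n|. Here d_n = 34 - 21/n increases monotonically from d_1 = 13 toward 34, with all terms in [13, 34); so sup_n |d_n| = 34 (the supremum is the limit, not attained). So ||D|| = 34.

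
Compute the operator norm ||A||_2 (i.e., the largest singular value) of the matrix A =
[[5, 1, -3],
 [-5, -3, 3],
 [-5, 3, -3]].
||A||_2 ≈ 9.0165 (= sqrt(largest eigenvalue of A^T A))

||A||_2 = sigma_max(A) = sqrt(lambda_max(A^T A)). Form the symmetric matrix M = A^T A =
[[75, 5, -15],
 [5, 19, -21],
 [-15, -21, 27]].
Its characteristic polynomial (trace, sum of principal 2x2 minors, determinant of M give the coefficients) is
  p(λ) = det(λ I - M) = λ^3 - 121λ^2 + 3272λ - 3600.
No integer candidate from the rational root theorem (±divisors of 3600) is a root, so the roots are irrational. The cubic discriminant is Δ = 16421092352 > 0, so there are three distinct real roots. p(1) = -448 and p(2) = 2468 have opposite signs, so a root lies in (1, 2); Newton's method refines it to λ ≈ 1.1486. p(38) = 884 and p(39) = -714 have opposite signs, so a root lies in (38, 39); Newton's method refines it to λ ≈ 38.554. p(81) = -1008 and p(82) = 2468 have opposite signs, so a root lies in (81, 82); Newton's method refines it to λ ≈ 81.2974. Check (Vieta): the three roots sum to 121, matching tr M = 121.
So the eigenvalues of A^T A are ≈ 1.1486, 38.554, 81.2974 (all ≥ 0, as they must be for A^T A). The largest is λ_max ≈ 81.2974, hence ||A||_2 = sqrt(λ_max) ≈ 9.0165.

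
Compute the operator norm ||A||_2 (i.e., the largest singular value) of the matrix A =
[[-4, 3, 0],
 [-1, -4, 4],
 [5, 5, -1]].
||A||_2 ≈ 8.5074 (= sqrt(largest eigenvalue of A^T A))

||A||_2 = sigma_max(A) = sqrt(lambda_max(A^T A)). Form the symmetric matrix M = A^T A =
[[42, 17, -9],
 [17, 50, -21],
 [-9, -21, 17]].
Its characteristic polynomial (trace, sum of principal 2x2 minors, determinant of M give the coefficients) is
  p(λ) = det(λ I - M) = λ^3 - 109λ^2 + 2853λ - 14641.
No integer candidate from the rational root theorem (±divisors of 14641) is a root, so the roots are irrational. The cubic discriminant is Δ = 4141965104 > 0, so there are three distinct real roots. p(6) = -1231 and p(7) = 332 have opposite signs, so a root lies in (6, 7); Newton's method refines it to λ ≈ 6.7777. p(29) = 816 and p(30) = -151 have opposite signs, so a root lies in (29, 30); Newton's method refines it to λ ≈ 29.8466. p(72) = -1033 and p(73) = 1784 have opposite signs, so a root lies in (72, 73); Newton's method refines it to λ ≈ 72.3757. Check (Vieta): the three roots sum to 109, matching tr M = 109.
So the eigenvalues of A^T A are ≈ 6.7777, 29.8466, 72.3757 (all ≥ 0, as they must be for A^T A). The largest is λ_max ≈ 72.3757, hence ||A||_2 = sqrt(λ_max) ≈ 8.5074.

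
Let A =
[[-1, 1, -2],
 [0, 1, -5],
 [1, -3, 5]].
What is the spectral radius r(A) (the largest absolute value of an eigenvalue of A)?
r(A) ≈ 7.1081

The eigenvalues of A are the roots of its characteristic polynomial. With M = A (coefficients from the trace, the sum of principal 2x2 minors, and det A):
  p(λ) = det(λ I - M) = λ^3 - 5λ^2 - 14λ - 7.
No integer candidate from the rational root theorem (±divisors of 7) is a root, so the roots are irrational. The cubic discriminant is Δ = 2233 > 0, so there are three distinct real roots. p(-2) = -7 and p(-1) = 1 have opposite signs, so a root lies in (-2, -1); Newton's method refines it to λ ≈ -1.4094. p(-1) = 1 and p(0) = -7 have opposite signs, so a root lies in (-1, 0); Newton's method refines it to λ ≈ -0.6987. p(7) = -7 and p(8) = 73 have opposite signs, so a root lies in (7, 8); Newton's method refines it to λ ≈ 7.1081. Check (Vieta): the three roots sum to 5, matching tr M = 5.
Thus the eigenvalues (to 4 decimals) are -1.4094 (modulus 1.4094); -0.6987 (modulus 0.6987); 7.1081 (modulus 7.1081). The spectral radius is the largest modulus: r(A) ≈ 7.1081. (Cross-check: r(A) ≤ ||A||_2 ≈ 8.0181; equality holds whenever A is normal, though it can also hold for some non-normal A.)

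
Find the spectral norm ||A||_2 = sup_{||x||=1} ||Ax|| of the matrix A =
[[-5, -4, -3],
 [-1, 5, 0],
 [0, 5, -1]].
||A||_2 ≈ 8.5526 (= sqrt(largest eigenvalue of A^T A))

||A||_2 = sigma_max(A) = sqrt(lambda_max(A^T A)). Form the symmetric matrix M = A^T A =
[[26, 15, 15],
 [15, 66, 7],
 [15, 7, 10]].
Its characteristic polynomial (trace, sum of principal 2x2 minors, determinant of M give the coefficients) is
  p(λ) = det(λ I - M) = λ^3 - 102λ^2 + 2137λ - 1936.
No integer candidate from the rational root theorem (±divisors of 1936) is a root, so the roots are irrational. The cubic discriminant is Δ = 7752687872 > 0, so there are three distinct real roots. p(0) = -1936 and p(1) = 100 have opposite signs, so a root lies in (0, 1); Newton's method refines it to λ ≈ 0.9485. p(27) = 1088 and p(28) = -116 have opposite signs, so a root lies in (27, 28); Newton's method refines it to λ ≈ 27.905. p(73) = -476 and p(74) = 2874 have opposite signs, so a root lies in (73, 74); Newton's method refines it to λ ≈ 73.1465. Check (Vieta): the three roots sum to 102, matching tr M = 102.
So the eigenvalues of A^T A are ≈ 0.9485, 27.905, 73.1465 (all ≥ 0, as they must be for A^T A). The largest is λ_max ≈ 73.1465, hence ||A||_2 = sqrt(λ_max) ≈ 8.5526.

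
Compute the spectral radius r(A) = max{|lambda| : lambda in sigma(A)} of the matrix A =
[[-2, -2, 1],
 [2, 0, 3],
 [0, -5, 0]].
r(A) ≈ 4.3793

The eigenvalues of A are the roots of its characteristic polynomial. With M = A (coefficients from the trace, the sum of principal 2x2 minors, and det A):
  p(λ) = det(λ I - M) = λ^3 + 2λ^2 + 19λ + 40.
No integer candidate from the rational root theorem (±divisors of 40) is a root, so the roots are irrational. The cubic discriminant is Δ = -43112 < 0, so there is one real root and a complex-conjugate pair. p(-3) = -26 and p(-2) = 2 have opposite signs, so a root lies in (-3, -2); Newton's method refines it to λ ≈ -2.0857. Dividing out (λ - (-2.0857)) leaves approximately λ^2 - 0.0857λ + 19.1786. For λ^2 - 0.0857λ + 19.1786 the discriminant is -76.7072. It is negative, so the remaining roots are the complex-conjugate pair λ ≈ 0.0428 ± 4.3791i. Their product equals the constant term, so |λ|^2 ≈ 19.1786 and |λ| ≈ 4.3793.
Thus the eigenvalues (to 4 decimals) are -2.0857 (modulus 2.0857); 0.0428 ± 4.3791i (modulus 4.3793). The spectral radius is the largest modulus: r(A) ≈ 4.3793. (Cross-check: r(A) ≤ ||A||_2 ≈ 5.4605; equality holds whenever A is normal, though it can also hold for some non-normal A.)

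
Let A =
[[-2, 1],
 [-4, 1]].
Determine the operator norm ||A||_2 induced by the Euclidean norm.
||A||_2 = sqrt((22 + sqrt(468))/2) ≈ 4.6708 (= sqrt(largest eigenvalue of A^T A))

||A||_2 = sigma_max(A) = sqrt(lambda_max(A^T A)). Form the symmetric matrix M = A^T A =
[[20, -6],
 [-6, 2]].
Its characteristic polynomial (trace, determinant of M give the coefficients) is
  p(λ) = det(λ I - M) = λ^2 - 22λ + 4.
For λ^2 - 22λ + 4 the discriminant is 468. It is nonnegative but not a perfect square, so the roots are real and irrational: λ = (22 ± sqrt(468))/2 ≈ 21.8167, 0.1833.
So the eigenvalues of A^T A are ≈ 0.1833, 21.8167 (all ≥ 0, as they must be for A^T A). The largest is λ_max = (22 + sqrt(468))/2 ≈ 21.8167, hence ||A||_2 = sqrt(λ_max) = sqrt((22 + sqrt(468))/2) ≈ 4.6708.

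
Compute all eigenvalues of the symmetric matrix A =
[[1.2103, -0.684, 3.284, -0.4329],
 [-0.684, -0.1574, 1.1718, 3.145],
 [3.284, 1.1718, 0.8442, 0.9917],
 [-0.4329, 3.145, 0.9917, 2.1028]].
sigma(A) ≈ {-3, -2, 4, 5}

A is real symmetric, so its spectrum consists of real eigenvalues. Expanding the characteristic polynomial of the displayed matrix gives
  det(λ I - A) = p(λ) = λ^4 + (-4)λ^3 + (-19)λ^2 + (45.9982)λ + (119.996).
Solving p(λ) = 0 yields eigenvalues ≈ -3, -2, 4, 5. (A is shown rounded to 4 decimals, so these recover the underlying integer eigenvalues to within that precision.)
Verification: the trace of A = 4 equals the sum of eigenvalues 4, and det(A) ≈ 119.9960 matches the eigenvalue product 120.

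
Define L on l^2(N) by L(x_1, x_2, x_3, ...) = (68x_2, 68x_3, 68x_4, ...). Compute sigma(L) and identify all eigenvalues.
sigma(L) = closed disk {z in C : |z| ≤ 68}; sigma_p(L) = open disk {z in C : |z| < 68}

Note L = 68·V where V is the unit left shift (V x)_k = x_{k+1}; so sigma(L) = 68·sigma(V) and ||L|| = 68||V||. ||L x||^2 = 4624sum_{k≥2} |x_k|^2 ≤ 4624||x||^2, with equality on {x : x_1 = 0}, so ||L|| = 68. For any lambda with |lambda| < 68, set r = lambda/68 (|r| < 1); the vector x = (1, r, r^2, ...) is in l^2 and satisfies L x = 68(r, r^2, ...) = lambda x, so lambda is an eigenvalue. On the boundary |lambda| = 68 the geometric series diverges, so no l^2 eigenvector exists, but these lambda lie in the approximate point spectrum. Hence sigma(L) is the closed disk of radius 68 and sigma_p(L) is the open disk.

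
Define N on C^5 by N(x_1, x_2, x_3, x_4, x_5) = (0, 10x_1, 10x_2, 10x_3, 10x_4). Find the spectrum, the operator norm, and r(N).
sigma(N) = {0}; ||N|| = 10; r(N) = 0. (N is nilpotent with N^5 = 0.)

On C^5, N is a strictly lower-triangular matrix with 10 on the subdiagonal and zeros elsewhere, so its characteristic polynomial is lambda^5 and every eigenvalue is 0: sigma(N) = {0}. For the operator norm, N e_i = 10e_{i+1} for i = 1, ..., 4 and N e_5 = 0, so the singular values of N are 10 (with multiplicity 4) and 0; hence ||N|| = 10. The spectral radius r(N) = max|lambda| = 0. Note ||N|| > r(N) — characteristic of non-normal nilpotent operators. Indeed N^5 = 0.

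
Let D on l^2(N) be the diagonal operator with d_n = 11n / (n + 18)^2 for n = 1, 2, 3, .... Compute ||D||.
||D|| = 11/72 (attained at n = 18)

For D diagonal, ||D|| = sup_n |d_n|. Treat f(x) = 11x / (x + 18)^2 for real x > 0. By the quotient rule, f'(x) = 11(18 - x)/(x + 18)^3, which is positive for x < 18 and negative for x > 18. So f has a unique maximum at x = 18, and since 18 is a positive integer, the supremum over n ≥ 1 is attained at n = 18: d_18 = 11·18/(18 + 18)^2 = 11·18/1296 = 11/72. Hence ||D|| = 11/72.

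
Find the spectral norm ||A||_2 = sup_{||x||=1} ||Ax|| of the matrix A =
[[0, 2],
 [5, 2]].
||A||_2 = sqrt((33 + sqrt(689))/2) ≈ 5.4428 (= sqrt(largest eigenvalue of A^T A))

||A||_2 = sigma_max(A) = sqrt(lambda_max(A^T A)). Form the symmetric matrix M = A^T A =
[[25, 10],
 [10, 8]].
Its characteristic polynomial (trace, determinant of M give the coefficients) is
  p(λ) = det(λ I - M) = λ^2 - 33λ + 100.
For λ^2 - 33λ + 100 the discriminant is 689. It is nonnegative but not a perfect square, so the roots are real and irrational: λ = (33 ± sqrt(689))/2 ≈ 29.6244, 3.3756.
So the eigenvalues of A^T A are ≈ 3.3756, 29.6244 (all ≥ 0, as they must be for A^T A). The largest is λ_max = (33 + sqrt(689))/2 ≈ 29.6244, hence ||A||_2 = sqrt(λ_max) = sqrt((33 + sqrt(689))/2) ≈ 5.4428.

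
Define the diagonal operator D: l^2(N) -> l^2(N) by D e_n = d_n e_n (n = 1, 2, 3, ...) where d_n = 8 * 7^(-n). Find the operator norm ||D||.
||D|| = 8/7 (attained at n = 1)

For D diagonal, ||D|| = sup_n |d_n|. The sequence d_n = 8 * 7^(-n) is positive and strictly decreasing (ratio 7^(-1) < 1), so the supremum is d_1 = 8/7. Hence ||D|| = 8/7.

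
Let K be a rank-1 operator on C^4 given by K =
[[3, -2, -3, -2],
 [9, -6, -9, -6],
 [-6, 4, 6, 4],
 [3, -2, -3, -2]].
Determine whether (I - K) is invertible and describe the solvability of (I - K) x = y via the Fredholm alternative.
(I - K) is singular (det(I - K) = 0, i.e. 1 ∈ sigma(K)). (I - K) x = y is solvable iff y ⊥ ker((I - K)^*) = span{(3, -2, -3, -2)}, i.e. iff 3y_1 - 2y_2 - 3y_3 - 2y_4 = 0. When solvable, the solutions are x = y + c·(1, 3, -2, 1), c arbitrary (ker(I - K) = span{(1, 3, -2, 1)}, dimension 1).

K has rank 1, so it is an outer product K = u v^T: every row of K is a multiple of one row vector. Reading off the entries, u = (1, 3, -2, 1) and v = (3, -2, -3, -2) (row i of K equals u_i·v^T). A rank-one matrix u v^T satisfies K u = u (v·u) and kills the (3)-dimensional subspace v^⊥, so its characteristic polynomial is lambda^3 (lambda - v·u) with v·u = tr K = 1. Hence the eigenvalues of I - K are 1 (multiplicity 3) and 1 - (1) = 0, so det(I - K) = 0. (Direct check: I - K =
[[-2, 2, 3, 2],
 [-9, 7, 9, 6],
 [6, -4, -5, -4],
 [-3, 2, 3, 3]]
has determinant 0.) So 1 is an eigenvalue of K and (I - K) is not invertible. The finite-dimensional Fredholm alternative says: either (I - K) is invertible, or ker(I - K) ≠ {0} and then range(I - K) = ker((I - K)^*)^⊥, with dim ker(I - K) = dim ker((I - K)^*). We are in the second case, so we need both kernels. Kernel of I - K: (I - K) u = u - u (v·u) = u - u = 0, so ker(I - K) = span{u} = span{(1, 3, -2, 1)} (it is exactly 1-dimensional because rank(I - K) = 3). Kernel of the adjoint: K is real, so (I - K)^* = I - K^T = I - v u^T, and (I - v u^T) v = v - v (u·v) = 0; hence ker((I - K)^*) = span{v} = span{(3, -2, -3, -2)}. Therefore (I - K) x = y is solvable iff <y, v> = 0, i.e. iff 3y_1 - 2y_2 - 3y_3 - 2y_4 = 0. When this holds, K y = u (v·y) = 0, so (I - K) y = y and x = y is a particular solution; the full solution set is the line x = y + c·u = y + c·(1, 3, -2, 1), c ∈ C.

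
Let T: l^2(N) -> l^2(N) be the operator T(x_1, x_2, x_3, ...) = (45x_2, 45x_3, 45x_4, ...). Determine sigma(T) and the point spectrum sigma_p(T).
sigma(T) = closed disk {z in C : |z| ≤ 45}; sigma_p(T) = open disk {z in C : |z| < 45}

Note T = 45·V where V is the unit left shift (V x)_k = x_{k+1}; so sigma(T) = 45·sigma(V) and ||T|| = 45||V||. ||T x||^2 = 2025sum_{k≥2} |x_k|^2 ≤ 2025||x||^2, with equality on {x : x_1 = 0}, so ||T|| = 45. For any lambda with |lambda| < 45, set r = lambda/45 (|r| < 1); the vector x = (1, r, r^2, ...) is in l^2 and satisfies T x = 45(r, r^2, ...) = lambda x, so lambda is an eigenvalue. On the boundary |lambda| = 45 the geometric series diverges, so no l^2 eigenvector exists, but these lambda lie in the approximate point spectrum. Hence sigma(T) is the closed disk of radius 45 and sigma_p(T) is the open disk.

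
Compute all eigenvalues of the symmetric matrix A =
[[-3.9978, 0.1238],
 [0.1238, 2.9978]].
sigma(A) ≈ {-4, 3}

A is real symmetric, so its spectrum consists of real eigenvalues. Expanding the characteristic polynomial of the displayed matrix gives
  det(λ I - A) = p(λ) = λ^2 + (1)λ + (-12).
Solving p(λ) = 0 yields eigenvalues ≈ -4, 3. (A is shown rounded to 4 decimals, so these recover the underlying integer eigenvalues to within that precision.)
Verification: the trace of A = -1 equals the sum of eigenvalues -1, and det(A) ≈ -11.9999 matches the eigenvalue product -12.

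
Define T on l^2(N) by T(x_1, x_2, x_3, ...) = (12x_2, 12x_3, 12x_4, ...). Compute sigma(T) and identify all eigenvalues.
sigma(T) = closed disk {z in C : |z| ≤ 12}; sigma_p(T) = open disk {z in C : |z| < 12}

Note T = 12·V where V is the unit left shift (V x)_k = x_{k+1}; so sigma(T) = 12·sigma(V) and ||T|| = 12||V||. ||T x||^2 = 144sum_{k≥2} |x_k|^2 ≤ 144||x||^2, with equality on {x : x_1 = 0}, so ||T|| = 12. For any lambda with |lambda| < 12, set r = lambda/12 (|r| < 1); the vector x = (1, r, r^2, ...) is in l^2 and satisfies T x = 12(r, r^2, ...) = lambda x, so lambda is an eigenvalue. On the boundary |lambda| = 12 the geometric series diverges, so no l^2 eigenvector exists, but these lambda lie in the approximate point spectrum. Hence sigma(T) is the closed disk of radius 12 and sigma_p(T) is the open disk.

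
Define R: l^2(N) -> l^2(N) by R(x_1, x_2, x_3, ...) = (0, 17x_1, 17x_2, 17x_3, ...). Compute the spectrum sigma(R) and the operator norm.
sigma(R) = closed disk {z in C : |z| ≤ 17}; ||R|| = 17

Note R = 17·U where U is the unit right shift (U x)_k = x_{k-1} (with x_0 := 0); so ||R|| = 17||U|| and sigma(R) = 17·sigma(U). ||R x||^2 = sum_{k≥1} |17x_k|^2 = 289||x||^2, so ||R|| = 17 and sigma(R) ⊂ {|z| ≤ 17}. For any |lambda| < 17, the equation (R - lambda I) x = 0 forces x_1 = 0, then 17x_k = lambda x_{k+1} ⇒ x = 0, so R has no eigenvalues. But (R - lambda I) is not surjective for |lambda| < 17: solving (R - lambda I) x = e_1 would require x_n proportional to (lambda/17)^(-n), which is not in l^2. So every |lambda| < 17 lies in the residual spectrum. The boundary |lambda| = 17 is in the approximate point spectrum (the spectrum is closed). Hence sigma(R) is the closed disk of radius 17.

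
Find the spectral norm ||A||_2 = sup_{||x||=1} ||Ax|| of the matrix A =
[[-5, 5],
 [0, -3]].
||A||_2 = sqrt((59 + sqrt(2581))/2) ≈ 7.4096 (= sqrt(largest eigenvalue of A^T A))

||A||_2 = sigma_max(A) = sqrt(lambda_max(A^T A)). Form the symmetric matrix M = A^T A =
[[25, -25],
 [-25, 34]].
Its characteristic polynomial (trace, determinant of M give the coefficients) is
  p(λ) = det(λ I - M) = λ^2 - 59λ + 225.
For λ^2 - 59λ + 225 the discriminant is 2581. It is nonnegative but not a perfect square, so the roots are real and irrational: λ = (59 ± sqrt(2581))/2 ≈ 54.9018, 4.0982.
So the eigenvalues of A^T A are ≈ 4.0982, 54.9018 (all ≥ 0, as they must be for A^T A). The largest is λ_max = (59 + sqrt(2581))/2 ≈ 54.9018, hence ||A||_2 = sqrt(λ_max) = sqrt((59 + sqrt(2581))/2) ≈ 7.4096.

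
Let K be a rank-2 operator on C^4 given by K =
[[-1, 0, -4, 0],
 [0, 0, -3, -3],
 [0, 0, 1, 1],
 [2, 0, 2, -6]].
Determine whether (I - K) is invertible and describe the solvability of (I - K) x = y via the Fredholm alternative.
(I - K) is invertible (det(I - K) = 4 ≠ 0), so for every y in C^4 the equation (I - K) x = y has a unique solution.

K has rank 2 and factors as K = U V^T = u1 v1^T + u2 v2^T with u1 = (1, 0, 0, -2), v1 = (-1, 0, -1, 3), u2 = (-3, -3, 1, 0), v2 = (0, 0, 1, 1) (multiplying out reproduces the displayed K). The nonzero eigenvalues of U V^T coincide with those of the 2 x 2 matrix G = V^T U = [[v1·u1, v1·u2], [v2·u1, v2·u2]] = [[-7, 2], [-2, 1]], and by the Sylvester determinant identity det(I_4 - U V^T) = det(I_2 - V^T U) = det([[8, -2], [2, 0]]) = (8)(0) - (-2)(2) = 4. (Direct check: I - K =
[[2, 0, 4, 0],
 [0, 1, 3, 3],
 [0, 0, 0, -1],
 [-2, 0, -2, 7]]
has determinant 4.) The finite-dimensional Fredholm alternative says: either (I - K) is invertible, or ker(I - K) ≠ {0} and then range(I - K) = ker((I - K)^*)^⊥, with dim ker(I - K) = dim ker((I - K)^*). Since det(I - K) ≠ 0, 1 is not an eigenvalue of K and ker(I - K) = {0}, so we are in the first case: for every y there is a unique x = (I - K)^(-1) y. (Explicitly, by the Woodbury identity, (I - U V^T)^(-1) = I + U (I_2 - G)^(-1) V^T.)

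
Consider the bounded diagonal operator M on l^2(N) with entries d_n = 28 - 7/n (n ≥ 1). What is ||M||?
||M|| = 28

For a diagonal operator on l^2 with entries d_n, ||M|| = sup_n |d_n|. Here d_1 = 21, d_2 = 49/2, ..., and d_n = 28 - 7/n increases monotonically toward 28. All terms lie in [21, 28), so |d_n| = d_n and the supremum is the limit 28, which is not attained by any individual d_n. Hence ||M|| = 28.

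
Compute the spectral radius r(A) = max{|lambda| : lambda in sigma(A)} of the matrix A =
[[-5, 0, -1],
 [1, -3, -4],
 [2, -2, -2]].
r(A) ≈ 5.2202

The eigenvalues of A are the roots of its characteristic polynomial. With M = A (coefficients from the trace, the sum of principal 2x2 minors, and det A):
  p(λ) = det(λ I - M) = λ^3 + 10λ^2 + 25λ - 6.
No integer candidate from the rational root theorem (±divisors of 6) is a root, so the roots are irrational. The cubic discriminant is Δ = -3972 < 0, so there is one real root and a complex-conjugate pair. p(0) = -6 and p(1) = 30 have opposite signs, so a root lies in (0, 1); Newton's method refines it to λ ≈ 0.2202. Dividing out (λ - (0.2202)) leaves approximately λ^2 + 10.2202λ + 27.2503. For λ^2 + 10.2202λ + 27.2503 the discriminant is -4.5491. It is negative, so the remaining roots are the complex-conjugate pair λ ≈ -5.1101 ± 1.0664i. Their product equals the constant term, so |λ|^2 ≈ 27.2503 and |λ| ≈ 5.2202.
Thus the eigenvalues (to 4 decimals) are 0.2202 (modulus 0.2202); -5.1101 ± 1.0664i (modulus 5.2202). The spectral radius is the largest modulus: r(A) ≈ 5.2202. (Cross-check: r(A) ≤ ||A||_2 ≈ 6.2271; equality holds whenever A is normal, though it can also hold for some non-normal A.)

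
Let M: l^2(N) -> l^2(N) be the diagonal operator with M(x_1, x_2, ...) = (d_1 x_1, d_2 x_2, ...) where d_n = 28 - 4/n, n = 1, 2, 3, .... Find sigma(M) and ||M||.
sigma(M) = {28 - 4/n : n ≥ 1} ∪ {28}; ||M|| = 28

A bounded diagonal operator on l^2 with diagonal entries d_n has spectrum equal to the closure of {d_n : n ≥ 1}: every d_n is an eigenvalue (with eigenvector e_n), so {d_n} ⊂ sigma(M); the spectrum is closed, so its closure is too; and for lambda not in the closure, (M - lambda I) has bounded inverse (the diagonal entries 1/(d_n - lambda) are bounded). For our sequence d_n = 28 - 4/n, n = 1, 2, 3, ...:
  - {d_n} = {28 - 4/n : n ≥ 1}; the only limit point is 28
  - closure = {28 - 4/n : n ≥ 1} ∪ {28}
For the norm: a diagonal operator has ||M|| = sup_n |d_n|. Here d_n = 28 - 4/n increases monotonically from d_1 = 24 toward 28, with all terms in [24, 28); so sup_n |d_n| = 28 (the supremum is the limit, not attained). So ||M|| = 28.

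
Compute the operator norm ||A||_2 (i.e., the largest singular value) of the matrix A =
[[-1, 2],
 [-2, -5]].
||A||_2 = sqrt((34 + sqrt(832))/2) ≈ 5.6056 (= sqrt(largest eigenvalue of A^T A))

||A||_2 = sigma_max(A) = sqrt(lambda_max(A^T A)). Form the symmetric matrix M = A^T A =
[[5, 8],
 [8, 29]].
Its characteristic polynomial (trace, determinant of M give the coefficients) is
  p(λ) = det(λ I - M) = λ^2 - 34λ + 81.
For λ^2 - 34λ + 81 the discriminant is 832. It is nonnegative but not a perfect square, so the roots are real and irrational: λ = (34 ± sqrt(832))/2 ≈ 31.4222, 2.5778.
So the eigenvalues of A^T A are ≈ 2.5778, 31.4222 (all ≥ 0, as they must be for A^T A). The largest is λ_max = (34 + sqrt(832))/2 ≈ 31.4222, hence ||A||_2 = sqrt(λ_max) = sqrt((34 + sqrt(832))/2) ≈ 5.6056.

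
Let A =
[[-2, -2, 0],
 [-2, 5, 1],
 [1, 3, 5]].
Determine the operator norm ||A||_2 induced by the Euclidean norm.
||A||_2 ≈ 7.2725 (= sqrt(largest eigenvalue of A^T A))

||A||_2 = sigma_max(A) = sqrt(lambda_max(A^T A)). Form the symmetric matrix M = A^T A =
[[9, -3, 3],
 [-3, 38, 20],
 [3, 20, 26]].
Its characteristic polynomial (trace, sum of principal 2x2 minors, determinant of M give the coefficients) is
  p(λ) = det(λ I - M) = λ^3 - 73λ^2 + 1146λ - 4356.
No integer candidate from the rational root theorem (±divisors of 4356) is a root, so the roots are irrational. The cubic discriminant is Δ = 247326804 > 0, so there are three distinct real roots. p(5) = -326 and p(6) = 108 have opposite signs, so a root lies in (5, 6); Newton's method refines it to λ ≈ 5.7253. p(14) = 124 and p(15) = -216 have opposite signs, so a root lies in (14, 15); Newton's method refines it to λ ≈ 14.3853. p(52) = -1548 and p(53) = 202 have opposite signs, so a root lies in (52, 53); Newton's method refines it to λ ≈ 52.8893. Check (Vieta): the three roots sum to 73, matching tr M = 73.
So the eigenvalues of A^T A are ≈ 5.7253, 14.3853, 52.8893 (all ≥ 0, as they must be for A^T A). The largest is λ_max ≈ 52.8893, hence ||A||_2 = sqrt(λ_max) ≈ 7.2725.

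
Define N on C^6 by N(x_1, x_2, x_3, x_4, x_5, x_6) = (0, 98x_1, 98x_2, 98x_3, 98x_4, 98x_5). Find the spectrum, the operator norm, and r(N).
sigma(N) = {0}; ||N|| = 98; r(N) = 0. (N is nilpotent with N^6 = 0.)

On C^6, N is a strictly lower-triangular matrix with 98 on the subdiagonal and zeros elsewhere, so its characteristic polynomial is lambda^6 and every eigenvalue is 0: sigma(N) = {0}. For the operator norm, N e_i = 98e_{i+1} for i = 1, ..., 5 and N e_6 = 0, so the singular values of N are 98 (with multiplicity 5) and 0; hence ||N|| = 98. The spectral radius r(N) = max|lambda| = 0. Note ||N|| > r(N) — characteristic of non-normal nilpotent operators. Indeed N^6 = 0.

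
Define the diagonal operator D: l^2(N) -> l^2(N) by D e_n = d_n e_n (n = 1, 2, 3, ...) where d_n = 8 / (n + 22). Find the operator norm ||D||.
||D|| = 8/23 (attained at n = 1)

For D diagonal, ||D|| = sup_n |d_n| = sup_n 8/(n + 22). This is positive and strictly decreasing in n, so the supremum is attained at n = 1: d_1 = 8/(1 + 22) = 8/23. Hence ||D|| = 8/23.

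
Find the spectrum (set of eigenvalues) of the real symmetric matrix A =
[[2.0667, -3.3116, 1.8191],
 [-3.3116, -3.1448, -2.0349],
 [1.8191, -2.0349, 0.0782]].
sigma(A) ≈ {-5, -1, 5}

A is real symmetric, so its spectrum consists of real eigenvalues. Expanding the characteristic polynomial of the displayed matrix gives
  det(λ I - A) = p(λ) = λ^3 + (1)λ^2 + (-25)λ + (-25).
Solving p(λ) = 0 yields eigenvalues ≈ -5, -1, 5. (A is shown rounded to 4 decimals, so these recover the underlying integer eigenvalues to within that precision.)
Verification: the trace of A = -1 equals the sum of eigenvalues -1, and det(A) ≈ 24.9999 matches the eigenvalue product 25.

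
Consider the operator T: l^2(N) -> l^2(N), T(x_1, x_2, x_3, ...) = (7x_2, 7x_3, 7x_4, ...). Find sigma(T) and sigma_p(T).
sigma(T) = closed disk {z in C : |z| ≤ 7}; sigma_p(T) = open disk {z in C : |z| < 7}

Note T = 7·V where V is the unit left shift (V x)_k = x_{k+1}; so sigma(T) = 7·sigma(V) and ||T|| = 7||V||. ||T x||^2 = 49sum_{k≥2} |x_k|^2 ≤ 49||x||^2, with equality on {x : x_1 = 0}, so ||T|| = 7. For any lambda with |lambda| < 7, set r = lambda/7 (|r| < 1); the vector x = (1, r, r^2, ...) is in l^2 and satisfies T x = 7(r, r^2, ...) = lambda x, so lambda is an eigenvalue. On the boundary |lambda| = 7 the geometric series diverges, so no l^2 eigenvector exists, but these lambda lie in the approximate point spectrum. Hence sigma(T) is the closed disk of radius 7 and sigma_p(T) is the open disk.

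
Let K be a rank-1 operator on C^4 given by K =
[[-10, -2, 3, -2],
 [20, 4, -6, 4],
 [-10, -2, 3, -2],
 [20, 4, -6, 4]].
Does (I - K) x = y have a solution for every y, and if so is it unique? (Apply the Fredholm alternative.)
(I - K) is singular (det(I - K) = 0, i.e. 1 ∈ sigma(K)). (I - K) x = y is solvable iff y ⊥ ker((I - K)^*) = span{(-10, -2, 3, -2)}, i.e. iff -10y_1 - 2y_2 + 3y_3 - 2y_4 = 0. When solvable, the solutions are x = y + c·(1, -2, 1, -2), c arbitrary (ker(I - K) = span{(1, -2, 1, -2)}, dimension 1).

K has rank 1, so it is an outer product K = u v^T: every row of K is a multiple of one row vector. Reading off the entries, u = (1, -2, 1, -2) and v = (-10, -2, 3, -2) (row i of K equals u_i·v^T). A rank-one matrix u v^T satisfies K u = u (v·u) and kills the (3)-dimensional subspace v^⊥, so its characteristic polynomial is lambda^3 (lambda - v·u) with v·u = tr K = 1. Hence the eigenvalues of I - K are 1 (multiplicity 3) and 1 - (1) = 0, so det(I - K) = 0. (Direct check: I - K =
[[11, 2, -3, 2],
 [-20, -3, 6, -4],
 [10, 2, -2, 2],
 [-20, -4, 6, -3]]
has determinant 0.) So 1 is an eigenvalue of K and (I - K) is not invertible. The finite-dimensional Fredholm alternative says: either (I - K) is invertible, or ker(I - K) ≠ {0} and then range(I - K) = ker((I - K)^*)^⊥, with dim ker(I - K) = dim ker((I - K)^*). We are in the second case, so we need both kernels. Kernel of I - K: (I - K) u = u - u (v·u) = u - u = 0, so ker(I - K) = span{u} = span{(1, -2, 1, -2)} (it is exactly 1-dimensional because rank(I - K) = 3). Kernel of the adjoint: K is real, so (I - K)^* = I - K^T = I - v u^T, and (I - v u^T) v = v - v (u·v) = 0; hence ker((I - K)^*) = span{v} = span{(-10, -2, 3, -2)}. Therefore (I - K) x = y is solvable iff <y, v> = 0, i.e. iff -10y_1 - 2y_2 + 3y_3 - 2y_4 = 0. When this holds, K y = u (v·y) = 0, so (I - K) y = y and x = y is a particular solution; the full solution set is the line x = y + c·u = y + c·(1, -2, 1, -2), c ∈ C.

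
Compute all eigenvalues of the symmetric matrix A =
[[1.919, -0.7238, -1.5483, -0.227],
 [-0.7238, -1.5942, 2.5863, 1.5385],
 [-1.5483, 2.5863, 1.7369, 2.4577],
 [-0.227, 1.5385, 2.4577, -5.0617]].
sigma(A) ≈ {-6, -3, 1, 5}

A is real symmetric, so its spectrum consists of real eigenvalues. Expanding the characteristic polynomial of the displayed matrix gives
  det(λ I - A) = p(λ) = λ^4 + (3)λ^3 + (-31)λ^2 + (-63)λ + (90).
Solving p(λ) = 0 yields eigenvalues ≈ -6, -3, 1, 5. (A is shown rounded to 4 decimals, so these recover the underlying integer eigenvalues to within that precision.)
Verification: the trace of A = -3 equals the sum of eigenvalues -3, and det(A) ≈ 90.0006 matches the eigenvalue product 90.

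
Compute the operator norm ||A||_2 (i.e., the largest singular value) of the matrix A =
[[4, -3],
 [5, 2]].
||A||_2 = sqrt((54 + sqrt(800))/2) ≈ 6.4142 (= sqrt(largest eigenvalue of A^T A))

||A||_2 = sigma_max(A) = sqrt(lambda_max(A^T A)). Form the symmetric matrix M = A^T A =
[[41, -2],
 [-2, 13]].
Its characteristic polynomial (trace, determinant of M give the coefficients) is
  p(λ) = det(λ I - M) = λ^2 - 54λ + 529.
For λ^2 - 54λ + 529 the discriminant is 800. It is nonnegative but not a perfect square, so the roots are real and irrational: λ = (54 ± sqrt(800))/2 ≈ 41.1421, 12.8579.
So the eigenvalues of A^T A are ≈ 12.8579, 41.1421 (all ≥ 0, as they must be for A^T A). The largest is λ_max = (54 + sqrt(800))/2 ≈ 41.1421, hence ||A||_2 = sqrt(λ_max) = sqrt((54 + sqrt(800))/2) ≈ 6.4142.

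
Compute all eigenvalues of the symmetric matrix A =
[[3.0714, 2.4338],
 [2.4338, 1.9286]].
sigma(A) ≈ {0, 5}

A is real symmetric, so its spectrum consists of real eigenvalues. Expanding the characteristic polynomial of the displayed matrix gives
  det(λ I - A) = p(λ) = λ^2 + (-5)λ + (0).
Solving p(λ) = 0 yields eigenvalues ≈ 0, 5. (A is shown rounded to 4 decimals, so these recover the underlying integer eigenvalues to within that precision.)
Verification: the trace of A = 5 equals the sum of eigenvalues 5, and det(A) ≈ 0.0001 matches the eigenvalue product 0.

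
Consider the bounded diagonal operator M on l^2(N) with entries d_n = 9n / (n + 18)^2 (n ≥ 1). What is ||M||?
||M|| = 1/8 (attained at n = 18)

For M diagonal, ||M|| = sup_n |d_n|. Treat f(x) = 9x / (x + 18)^2 for real x > 0. By the quotient rule, f'(x) = 9(18 - x)/(x + 18)^3, which is positive for x < 18 and negative for x > 18. So f has a unique maximum at x = 18, and since 18 is a positive integer, the supremum over n ≥ 1 is attained at n = 18: d_18 = 9·18/(18 + 18)^2 = 9·18/1296 = 1/8. Hence ||M|| = 1/8.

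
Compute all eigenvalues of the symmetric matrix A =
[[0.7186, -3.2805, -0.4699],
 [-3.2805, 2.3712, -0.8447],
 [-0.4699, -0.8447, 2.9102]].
sigma(A) ≈ {-2, 3, 5}

A is real symmetric, so its spectrum consists of real eigenvalues. Expanding the characteristic polynomial of the displayed matrix gives
  det(λ I - A) = p(λ) = λ^3 + (-6)λ^2 + (-1)λ + (30).
Solving p(λ) = 0 yields eigenvalues ≈ -2, 3, 5. (A is shown rounded to 4 decimals, so these recover the underlying integer eigenvalues to within that precision.)
Verification: the trace of A = 6 equals the sum of eigenvalues 6, and det(A) ≈ -30.0004 matches the eigenvalue product -30.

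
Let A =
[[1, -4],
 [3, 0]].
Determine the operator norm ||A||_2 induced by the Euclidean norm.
||A||_2 = sqrt(18) ≈ 4.2426 (= sqrt(largest eigenvalue of A^T A))

||A||_2 = sigma_max(A) = sqrt(lambda_max(A^T A)). Form the symmetric matrix M = A^T A =
[[10, -4],
 [-4, 16]].
Its characteristic polynomial (trace, determinant of M give the coefficients) is
  p(λ) = det(λ I - M) = λ^2 - 26λ + 144.
For λ^2 - 26λ + 144 the discriminant is 100. It is a perfect square (10^2), so the roots are rational: λ = (26 ± 10)/2 = 18, 8.
So the eigenvalues of A^T A are ≈ 8, 18 (all ≥ 0, as they must be for A^T A). The largest is λ_max = 18, hence ||A||_2 = sqrt(λ_max) = sqrt(18) ≈ 4.2426.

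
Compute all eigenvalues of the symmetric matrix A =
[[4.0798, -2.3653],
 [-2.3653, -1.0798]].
sigma(A) ≈ {-2, 5}

A is real symmetric, so its spectrum consists of real eigenvalues. Expanding the characteristic polynomial of the displayed matrix gives
  det(λ I - A) = p(λ) = λ^2 + (-3)λ + (-10).
Solving p(λ) = 0 yields eigenvalues ≈ -2, 5. (A is shown rounded to 4 decimals, so these recover the underlying integer eigenvalues to within that precision.)
Verification: the trace of A = 3 equals the sum of eigenvalues 3, and det(A) ≈ -10.0000 matches the eigenvalue product -10.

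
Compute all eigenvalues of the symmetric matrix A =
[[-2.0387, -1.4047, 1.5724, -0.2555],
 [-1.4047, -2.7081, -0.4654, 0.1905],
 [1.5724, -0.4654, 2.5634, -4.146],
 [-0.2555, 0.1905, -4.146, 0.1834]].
sigma(A) ≈ {-4, -3, -1, 6}

A is real symmetric, so its spectrum consists of real eigenvalues. Expanding the characteristic polynomial of the displayed matrix gives
  det(λ I - A) = p(λ) = λ^4 + (2)λ^3 + (-29)λ^2 + (-102.0013)λ + (-71.999).
Solving p(λ) = 0 yields eigenvalues ≈ -4, -3, -1, 6. (A is shown rounded to 4 decimals, so these recover the underlying integer eigenvalues to within that precision.)
Verification: the trace of A = -2 equals the sum of eigenvalues -2, and det(A) ≈ -71.9990 matches the eigenvalue product -72.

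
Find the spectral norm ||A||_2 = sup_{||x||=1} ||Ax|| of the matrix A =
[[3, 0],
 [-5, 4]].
||A||_2 = sqrt((50 + sqrt(1924))/2) ≈ 6.8507 (= sqrt(largest eigenvalue of A^T A))

||A||_2 = sigma_max(A) = sqrt(lambda_max(A^T A)). Form the symmetric matrix M = A^T A =
[[34, -20],
 [-20, 16]].
Its characteristic polynomial (trace, determinant of M give the coefficients) is
  p(λ) = det(λ I - M) = λ^2 - 50λ + 144.
For λ^2 - 50λ + 144 the discriminant is 1924. It is nonnegative but not a perfect square, so the roots are real and irrational: λ = (50 ± sqrt(1924))/2 ≈ 46.9317, 3.0683.
So the eigenvalues of A^T A are ≈ 3.0683, 46.9317 (all ≥ 0, as they must be for A^T A). The largest is λ_max = (50 + sqrt(1924))/2 ≈ 46.9317, hence ||A||_2 = sqrt(λ_max) = sqrt((50 + sqrt(1924))/2) ≈ 6.8507.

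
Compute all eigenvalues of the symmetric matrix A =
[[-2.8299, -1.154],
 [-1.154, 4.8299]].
sigma(A) ≈ {-3, 5}

A is real symmetric, so its spectrum consists of real eigenvalues. Expanding the characteristic polynomial of the displayed matrix gives
  det(λ I - A) = p(λ) = λ^2 + (-2)λ + (-15).
Solving p(λ) = 0 yields eigenvalues ≈ -3, 5. (A is shown rounded to 4 decimals, so these recover the underlying integer eigenvalues to within that precision.)
Verification: the trace of A = 2 equals the sum of eigenvalues 2, and det(A) ≈ -14.9999 matches the eigenvalue product -15.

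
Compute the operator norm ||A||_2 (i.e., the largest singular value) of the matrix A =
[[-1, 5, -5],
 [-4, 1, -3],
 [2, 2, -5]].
||A||_2 ≈ 9.2901 (= sqrt(largest eigenvalue of A^T A))

||A||_2 = sigma_max(A) = sqrt(lambda_max(A^T A)). Form the symmetric matrix M = A^T A =
[[21, -5, 7],
 [-5, 30, -38],
 [7, -38, 59]].
Its characteristic polynomial (trace, sum of principal 2x2 minors, determinant of M give the coefficients) is
  p(λ) = det(λ I - M) = λ^3 - 110λ^2 + 2121λ - 6561.
No integer candidate from the rational root theorem (±divisors of 6561) is a root, so the roots are irrational. The cubic discriminant is Δ = 7727504769 > 0, so there are three distinct real roots. p(3) = -1161 and p(4) = 227 have opposite signs, so a root lies in (3, 4); Newton's method refines it to λ ≈ 3.8262. p(19) = 887 and p(20) = -141 have opposite signs, so a root lies in (19, 20); Newton's method refines it to λ ≈ 19.8685. p(86) = -1659 and p(87) = 3879 have opposite signs, so a root lies in (86, 87); Newton's method refines it to λ ≈ 86.3053. Check (Vieta): the three roots sum to 110, matching tr M = 110.
So the eigenvalues of A^T A are ≈ 3.8262, 19.8685, 86.3053 (all ≥ 0, as they must be for A^T A). The largest is λ_max ≈ 86.3053, hence ||A||_2 = sqrt(λ_max) ≈ 9.2901.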